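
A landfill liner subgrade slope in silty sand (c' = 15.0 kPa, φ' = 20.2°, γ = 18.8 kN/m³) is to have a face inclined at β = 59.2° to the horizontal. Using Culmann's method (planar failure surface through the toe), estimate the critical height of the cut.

Culmann's analysis gives the critical failure plane at α_cr = (β + φ')/2 = (59.2 + 20.2)/2 = 39.7°, and the critical height
H_c = (4c'/γ) · sinβ cosφ' / [1 − cos(β − φ')]
    = (4·15.0/18.8) · sin59.2°·cos20.2° / [1 − cos(39.0°)]
    = 3.191 · 0.8590·0.9385 / [1 − 0.7771]
    = 3.191 · 0.8061 / 0.2229
    = 11.54 m

H_c = 11.54 m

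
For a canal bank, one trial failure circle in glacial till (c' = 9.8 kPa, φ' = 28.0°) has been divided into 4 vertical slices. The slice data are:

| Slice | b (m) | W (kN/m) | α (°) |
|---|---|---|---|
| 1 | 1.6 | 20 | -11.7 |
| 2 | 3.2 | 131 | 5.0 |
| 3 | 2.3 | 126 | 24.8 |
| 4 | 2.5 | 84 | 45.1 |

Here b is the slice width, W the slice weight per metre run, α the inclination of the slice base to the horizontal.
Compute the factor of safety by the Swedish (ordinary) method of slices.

FS = 2.33

Ordinary method of slices: FS = Σ[c'·Δl_i + (W_i cosα_i)·tanφ'] / Σ W_i sinα_i, with Δl_i = b_i / cosα_i.
Slice 1: Δl = 1.6/cos(-11.7°) = 1.634 m; N'_1 = 20·cos(-11.7°) = 19.6; c'Δl = 16.01; W sinα = -4.1
Slice 2: Δl = 3.2/cos5.0° = 3.212 m; N'_2 = 131·cos5.0° = 130.5; c'Δl = 31.48; W sinα = 11.4
Slice 3: Δl = 2.3/cos24.8° = 2.534 m; N'_3 = 126·cos24.8° = 114.4; c'Δl = 24.83; W sinα = 52.9
Slice 4: Δl = 2.5/cos45.1° = 3.542 m; N'_4 = 84·cos45.1° = 59.3; c'Δl = 34.71; W sinα = 59.5
Σc'Δl = 107.0 kN/m; ΣN' = 323.8 kN/m; ΣW sinα = 119.7 kN/m
Resisting = 107.0 + 323.8·tan28.0° = 107.0 + 172.1 = 279.2 kN/m
FS = 279.2 / 119.7 = 2.332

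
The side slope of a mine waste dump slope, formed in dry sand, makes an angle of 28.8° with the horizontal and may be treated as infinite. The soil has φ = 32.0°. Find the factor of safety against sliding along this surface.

For a dry cohesionless infinite slope the factor of safety is FS = tanφ / tanβ.
FS = tan32.0° / tan28.8° = 0.6249 / 0.5498 = 1.137

FS = 1.14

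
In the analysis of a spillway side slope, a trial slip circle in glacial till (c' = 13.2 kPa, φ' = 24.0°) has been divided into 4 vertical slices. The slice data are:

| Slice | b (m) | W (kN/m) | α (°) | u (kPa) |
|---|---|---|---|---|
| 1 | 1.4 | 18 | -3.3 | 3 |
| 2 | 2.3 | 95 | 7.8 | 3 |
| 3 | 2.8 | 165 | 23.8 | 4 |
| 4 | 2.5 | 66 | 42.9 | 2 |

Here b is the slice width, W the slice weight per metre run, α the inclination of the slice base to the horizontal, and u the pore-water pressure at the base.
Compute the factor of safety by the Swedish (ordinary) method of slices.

FS = 2.11

Ordinary method of slices: FS = Σ[c'·Δl_i + (W_i cosα_i − u_i·Δl_i)·tanφ'] / Σ W_i sinα_i, with Δl_i = b_i / cosα_i.
Slice 1: Δl = 1.4/cos(-3.3°) = 1.402 m; N'_1 = 18·cos(-3.3°) − 3·1.402 = 13.8; c'Δl = 18.51; W sinα = -1.0
Slice 2: Δl = 2.3/cos7.8° = 2.321 m; N'_2 = 95·cos7.8° − 3·2.321 = 87.2; c'Δl = 30.64; W sinα = 12.9
Slice 3: Δl = 2.8/cos23.8° = 3.060 m; N'_3 = 165·cos23.8° − 4·3.060 = 138.7; c'Δl = 40.40; W sinα = 66.6
Slice 4: Δl = 2.5/cos42.9° = 3.413 m; N'_4 = 66·cos42.9° − 2·3.413 = 41.5; c'Δl = 45.05; W sinα = 44.9
Σc'Δl = 134.6 kN/m; ΣN' = 281.2 kN/m; ΣW sinα = 123.4 kN/m
Resisting = 134.6 + 281.2·tan24.0° = 134.6 + 125.2 = 259.8 kN/m
FS = 259.8 / 123.4 = 2.106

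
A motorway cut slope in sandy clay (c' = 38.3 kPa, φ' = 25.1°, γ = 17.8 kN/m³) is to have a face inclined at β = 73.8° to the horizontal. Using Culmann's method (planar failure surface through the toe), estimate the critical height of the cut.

H_c = 22.01 m

Culmann's analysis gives the critical failure plane at α_cr = (β + φ')/2 = (73.8 + 25.1)/2 = 49.5°, and the critical height
H_c = (4c'/γ) · sinβ cosφ' / [1 − cos(β − φ')]
    = (4·38.3/17.8) · sin73.8°·cos25.1° / [1 − cos(48.7°)]
    = 8.607 · 0.9603·0.9056 / [1 − 0.6600]
    = 8.607 · 0.8696 / 0.3400
    = 22.01 m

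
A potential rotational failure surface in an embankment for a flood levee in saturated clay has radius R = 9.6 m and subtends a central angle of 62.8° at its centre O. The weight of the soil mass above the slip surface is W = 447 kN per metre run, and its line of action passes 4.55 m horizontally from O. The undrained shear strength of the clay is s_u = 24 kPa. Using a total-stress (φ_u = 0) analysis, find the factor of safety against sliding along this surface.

FS = 1.19

Taking moments about the centre O, the resisting moment is provided by the undrained shear strength acting along the arc:
Arc length L_a = R·θ = 9.6·(62.8°·π/180) = 9.6·1.0961 = 10.52 m
M_R = s_u·L_a·R = 24·10.52·9.6 = 2424.3 kN·m/m
M_D = W·d = 447·4.55 = 2033.8 kN·m/m
FS = M_R / M_D = 2424.3 / 2033.8 = 1.192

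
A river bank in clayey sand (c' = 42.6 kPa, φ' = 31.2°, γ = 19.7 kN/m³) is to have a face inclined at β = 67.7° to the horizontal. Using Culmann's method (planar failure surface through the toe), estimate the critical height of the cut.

Culmann's analysis gives the critical failure plane at α_cr = (β + φ')/2 = (67.7 + 31.2)/2 = 49.5°, and the critical height
H_c = (4c'/γ) · sinβ cosφ' / [1 − cos(β − φ')]
    = (4·42.6/19.7) · sin67.7°·cos31.2° / [1 − cos(36.5°)]
    = 8.650 · 0.9252·0.8554 / [1 − 0.8039]
    = 8.650 · 0.7914 / 0.1961
    = 34.90 m

H_c = 34.90 m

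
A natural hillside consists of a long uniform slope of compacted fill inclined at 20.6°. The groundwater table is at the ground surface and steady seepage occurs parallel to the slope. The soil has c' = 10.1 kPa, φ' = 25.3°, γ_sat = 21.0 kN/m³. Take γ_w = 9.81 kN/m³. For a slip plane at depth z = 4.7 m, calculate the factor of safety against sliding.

With seepage parallel to the slope and the water table at the surface, the effective normal stress on the slip plane uses the buoyant unit weight γ' = γ_sat − γ_w while the driving shear stress uses γ_sat:
FS = [c' + γ' z cos²β tanφ'] / [γ_sat z sinβ cosβ]
γ' = 21.0 − 9.81 = 11.19 kN/m³
Numerator = 10.1 + 11.19·4.7·cos²20.6°·tan25.3° = 10.1 + 11.19·4.7·0.8762·0.4727 = 31.883 kPa
Denominator = 21.0·4.7·sin20.6°·cos20.6° = 21.0·4.7·0.3518·0.9361 = 32.506 kPa
FS = 31.883 / 32.506 = 0.981

FS = 0.98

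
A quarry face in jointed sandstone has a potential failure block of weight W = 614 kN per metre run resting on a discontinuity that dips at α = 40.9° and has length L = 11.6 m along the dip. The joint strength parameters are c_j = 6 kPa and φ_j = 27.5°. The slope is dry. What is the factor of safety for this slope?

Resolving the block weight along and normal to the plane and applying the Mohr–Coulomb strength on the joint:
N' = W cosα = 614·cos40.9° = 464.1 kN/m
Driving force T = W sinα = 614·sin40.9° = 402.0 kN/m
Resisting force R = c_j·L + N'·tanφ_j = 6·11.6 + 464.1·tan27.5° = 69.6 + 241.6 = 311.2 kN/m
FS = R / T = 311.2 / 402.0 = 0.774

FS = 0.77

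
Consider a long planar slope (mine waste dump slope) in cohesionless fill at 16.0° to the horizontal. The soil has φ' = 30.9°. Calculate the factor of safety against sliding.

For a dry cohesionless infinite slope the factor of safety is FS = tanφ' / tanβ.
FS = tan30.9° / tan16.0° = 0.5985 / 0.2867 = 2.087

FS = 2.09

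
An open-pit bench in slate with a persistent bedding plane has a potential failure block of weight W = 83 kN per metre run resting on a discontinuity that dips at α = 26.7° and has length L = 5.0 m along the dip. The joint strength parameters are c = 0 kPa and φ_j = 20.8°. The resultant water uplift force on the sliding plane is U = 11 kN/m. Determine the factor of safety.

Resolving the block weight along and normal to the plane and applying the Mohr–Coulomb strength on the joint:
N' = W cosα − U = 83·cos26.7° − 11 = 63.1 kN/m
Driving force T = W sinα = 83·sin26.7° = 37.3 kN/m
Resisting force R = c·L + N'·tanφ_j = 0·5.0 + 63.1·tan20.8° = 0.0 + 24.0 = 24.0 kN/m
FS = R / T = 24.0 / 37.3 = 0.643

FS = 0.64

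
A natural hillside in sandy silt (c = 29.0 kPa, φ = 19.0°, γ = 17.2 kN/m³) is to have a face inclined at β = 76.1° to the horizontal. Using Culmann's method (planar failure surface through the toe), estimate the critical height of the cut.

H_c = 13.55 m

Culmann's analysis gives the critical failure plane at α_cr = (β + φ)/2 = (76.1 + 19.0)/2 = 47.5°, and the critical height
H_c = (4c/γ) · sinβ cosφ / [1 − cos(β − φ)]
    = (4·29.0/17.2) · sin76.1°·cos19.0° / [1 − cos(57.1°)]
    = 6.744 · 0.9707·0.9455 / [1 − 0.5432]
    = 6.744 · 0.9178 / 0.4568
    = 13.55 m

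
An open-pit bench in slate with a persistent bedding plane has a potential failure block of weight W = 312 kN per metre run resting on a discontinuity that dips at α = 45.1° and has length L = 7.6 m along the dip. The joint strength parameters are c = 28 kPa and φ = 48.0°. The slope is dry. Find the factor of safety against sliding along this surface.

Resolving the block weight along and normal to the plane and applying the Mohr–Coulomb strength on the joint:
N' = W cosα = 312·cos45.1° = 220.2 kN/m
Driving force T = W sinα = 312·sin45.1° = 221.0 kN/m
Resisting force R = c·L + N'·tanφ = 28·7.6 + 220.2·tan48.0° = 212.8 + 244.6 = 457.4 kN/m
FS = R / T = 457.4 / 221.0 = 2.070

FS = 2.07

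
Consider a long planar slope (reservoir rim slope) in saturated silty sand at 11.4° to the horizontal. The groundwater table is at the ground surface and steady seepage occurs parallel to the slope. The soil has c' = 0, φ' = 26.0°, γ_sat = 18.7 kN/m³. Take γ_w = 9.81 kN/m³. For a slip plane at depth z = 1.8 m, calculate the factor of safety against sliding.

FS = 1.15

With seepage parallel to the slope and the water table at the surface, the effective normal stress on the slip plane uses the buoyant unit weight γ' = γ_sat − γ_w while the driving shear stress uses γ_sat:
FS = [c' + γ' z cos²β tanφ'] / [γ_sat z sinβ cosβ]
(For c' = 0 this reduces to FS = (γ'/γ_sat)·tanφ'/tanβ.)
γ' = 18.7 − 9.81 = 8.89 kN/m³
Numerator = 0.0 + 8.89·1.8·cos²11.4°·tan26.0° = 0.0 + 8.89·1.8·0.9609·0.4877 = 7.500 kPa
Denominator = 18.7·1.8·sin11.4°·cos11.4° = 18.7·1.8·0.1977·0.9803 = 6.522 kPa
FS = 7.500 / 6.522 = 1.150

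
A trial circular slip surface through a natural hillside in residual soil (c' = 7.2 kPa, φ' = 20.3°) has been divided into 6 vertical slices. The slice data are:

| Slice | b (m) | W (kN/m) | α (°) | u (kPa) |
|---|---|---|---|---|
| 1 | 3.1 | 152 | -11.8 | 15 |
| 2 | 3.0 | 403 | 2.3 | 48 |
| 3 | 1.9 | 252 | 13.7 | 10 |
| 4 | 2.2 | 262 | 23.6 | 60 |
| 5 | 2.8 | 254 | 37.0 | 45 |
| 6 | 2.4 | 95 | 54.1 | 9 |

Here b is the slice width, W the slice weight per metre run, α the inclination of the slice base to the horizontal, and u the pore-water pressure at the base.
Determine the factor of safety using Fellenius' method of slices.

FS = 1.07

Ordinary method of slices: FS = Σ[c'·Δl_i + (W_i cosα_i − u_i·Δl_i)·tanφ'] / Σ W_i sinα_i, with Δl_i = b_i / cosα_i.
Slice 1: Δl = 3.1/cos(-11.8°) = 3.167 m; N'_1 = 152·cos(-11.8°) − 15·3.167 = 101.3; c'Δl = 22.80; W sinα = -31.1
Slice 2: Δl = 3.0/cos2.3° = 3.002 m; N'_2 = 403·cos2.3° − 48·3.002 = 258.6; c'Δl = 21.62; W sinα = 16.2
Slice 3: Δl = 1.9/cos13.7° = 1.956 m; N'_3 = 252·cos13.7° − 10·1.956 = 225.3; c'Δl = 14.08; W sinα = 59.7
Slice 4: Δl = 2.2/cos23.6° = 2.401 m; N'_4 = 262·cos23.6° − 60·2.401 = 96.0; c'Δl = 17.29; W sinα = 104.9
Slice 5: Δl = 2.8/cos37.0° = 3.506 m; N'_5 = 254·cos37.0° − 45·3.506 = 45.1; c'Δl = 25.24; W sinα = 152.9
Slice 6: Δl = 2.4/cos54.1° = 4.093 m; N'_6 = 95·cos54.1° − 9·4.093 = 18.9; c'Δl = 29.47; W sinα = 77.0
Σc'Δl = 130.5 kN/m; ΣN' = 745.1 kN/m; ΣW sinα = 379.5 kN/m
Resisting = 130.5 + 745.1·tan20.3° = 130.5 + 275.6 = 406.1 kN/m
FS = 406.1 / 379.5 = 1.070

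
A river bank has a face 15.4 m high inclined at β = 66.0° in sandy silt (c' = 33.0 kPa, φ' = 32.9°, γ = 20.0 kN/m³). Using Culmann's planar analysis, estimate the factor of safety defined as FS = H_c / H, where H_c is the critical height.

FS = 2.03

H_c = (4c'/γ) · sinβ cosφ' / [1 − cos(β − φ')]
    = (4·33.0/20.0) · sin66.0°·cos32.9° / [1 − cos33.1°]
    = 6.600 · 0.7670 / 0.1623 = 31.20 m
FS = H_c / H = 31.20 / 15.4 = 2.026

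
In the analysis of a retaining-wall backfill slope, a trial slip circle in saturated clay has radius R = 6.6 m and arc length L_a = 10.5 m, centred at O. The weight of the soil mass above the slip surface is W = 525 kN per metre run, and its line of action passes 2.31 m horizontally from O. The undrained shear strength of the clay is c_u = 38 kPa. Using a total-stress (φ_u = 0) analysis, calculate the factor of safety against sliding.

FS = 2.17

Taking moments about the centre O, the resisting moment is provided by the undrained shear strength acting along the arc:
M_R = c_u·L_a·R = 38·10.50·6.6 = 2633.4 kN·m/m
M_D = W·d = 525·2.31 = 1212.8 kN·m/m
FS = M_R / M_D = 2633.4 / 1212.8 = 2.171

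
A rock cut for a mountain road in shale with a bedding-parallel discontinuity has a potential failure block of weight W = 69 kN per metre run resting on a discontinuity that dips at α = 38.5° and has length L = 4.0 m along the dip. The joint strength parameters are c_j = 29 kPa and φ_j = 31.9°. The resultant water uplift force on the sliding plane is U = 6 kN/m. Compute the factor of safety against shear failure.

Resolving the block weight along and normal to the plane and applying the Mohr–Coulomb strength on the joint:
N' = W cosα − U = 69·cos38.5° − 6 = 48.0 kN/m
Driving force T = W sinα = 69·sin38.5° = 43.0 kN/m
Resisting force R = c_j·L + N'·tanφ_j = 29·4.0 + 48.0·tan31.9° = 116.0 + 29.9 = 145.9 kN/m
FS = R / T = 145.9 / 43.0 = 3.396

FS = 3.40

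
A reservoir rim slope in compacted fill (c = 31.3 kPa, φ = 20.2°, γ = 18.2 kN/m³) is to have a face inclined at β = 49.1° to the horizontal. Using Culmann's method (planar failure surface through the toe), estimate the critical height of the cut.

Culmann's analysis gives the critical failure plane at α_cr = (β + φ)/2 = (49.1 + 20.2)/2 = 34.6°, and the critical height
H_c = (4c/γ) · sinβ cosφ / [1 − cos(β − φ)]
    = (4·31.3/18.2) · sin49.1°·cos20.2° / [1 − cos(28.9°)]
    = 6.879 · 0.7559·0.9385 / [1 − 0.8755]
    = 6.879 · 0.7094 / 0.1245
    = 39.18 m

H_c = 39.18 m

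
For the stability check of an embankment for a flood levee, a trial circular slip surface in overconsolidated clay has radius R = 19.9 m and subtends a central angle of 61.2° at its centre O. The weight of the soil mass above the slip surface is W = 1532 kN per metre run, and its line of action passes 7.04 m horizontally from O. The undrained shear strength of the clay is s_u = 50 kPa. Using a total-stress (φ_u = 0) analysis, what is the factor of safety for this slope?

FS = 1.96

Taking moments about the centre O, the resisting moment is provided by the undrained shear strength acting along the arc:
Arc length L_a = R·θ = 19.9·(61.2°·π/180) = 19.9·1.0681 = 21.26 m
M_R = s_u·L_a·R = 50·21.26·19.9 = 21149.7 kN·m/m
M_D = W·d = 1532·7.04 = 10785.3 kN·m/m
FS = M_R / M_D = 21149.7 / 10785.3 = 1.961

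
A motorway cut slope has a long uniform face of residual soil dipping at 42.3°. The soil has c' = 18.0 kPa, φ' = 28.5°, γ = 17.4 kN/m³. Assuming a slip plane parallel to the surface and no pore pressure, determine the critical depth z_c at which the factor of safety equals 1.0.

z_c = 5.15 m

Setting FS = 1.00 in FS = [c' + γz cos²β tanφ'] / [γz sinβ cosβ] and solving for z:
z = c' / [γ cosβ (FS·sinβ − cosβ·tanφ')]
  = 18.0 / [17.4·cos42.3°·(1.00·sin42.3° − cos42.3°·tan28.5°)]
  = 18.0 / [17.4·0.7396·(1.00·0.6730 − 0.7396·0.5430)]
  = 18.0 / 3.4931 = 5.153 m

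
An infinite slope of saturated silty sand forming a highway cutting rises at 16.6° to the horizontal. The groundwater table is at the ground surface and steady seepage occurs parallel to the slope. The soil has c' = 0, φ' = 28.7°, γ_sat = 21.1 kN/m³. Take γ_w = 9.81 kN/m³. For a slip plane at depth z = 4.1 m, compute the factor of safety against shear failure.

With seepage parallel to the slope and the water table at the surface, the effective normal stress on the slip plane uses the buoyant unit weight γ' = γ_sat − γ_w while the driving shear stress uses γ_sat:
FS = [c' + γ' z cos²β tanφ'] / [γ_sat z sinβ cosβ]
(For c' = 0 this reduces to FS = (γ'/γ_sat)·tanφ'/tanβ.)
γ' = 21.1 − 9.81 = 11.29 kN/m³
Numerator = 0.0 + 11.29·4.1·cos²16.6°·tan28.7° = 0.0 + 11.29·4.1·0.9184·0.5475 = 23.274 kPa
Denominator = 21.1·4.1·sin16.6°·cos16.6° = 21.1·4.1·0.2857·0.9583 = 23.685 kPa
FS = 23.274 / 23.685 = 0.983

FS = 0.98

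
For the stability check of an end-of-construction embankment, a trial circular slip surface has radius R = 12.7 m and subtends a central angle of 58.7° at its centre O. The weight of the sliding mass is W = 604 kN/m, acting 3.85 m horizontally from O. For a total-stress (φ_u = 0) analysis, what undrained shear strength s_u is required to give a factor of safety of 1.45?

s_u = 20.4 kPa

FS = s_u·L_a·R / (W·d), so s_u = FS·W·d / (L_a·R).
Arc length L_a = R·θ = 12.7·(58.7°·π/180) = 12.7·1.0245 = 13.01 m
s_u = 1.45·604·3.85 / (13.01·12.7) = 3371.8 / 165.24 = 20.41 kPa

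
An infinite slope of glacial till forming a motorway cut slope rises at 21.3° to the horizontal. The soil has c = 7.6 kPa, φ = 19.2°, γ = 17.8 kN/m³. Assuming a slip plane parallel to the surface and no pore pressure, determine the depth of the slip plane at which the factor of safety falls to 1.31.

Setting FS = 1.31 in FS = [c + γz cos²β tanφ] / [γz sinβ cosβ] and solving for z:
z = c / [γ cosβ (FS·sinβ − cosβ·tanφ)]
  = 7.6 / [17.8·cos21.3°·(1.31·sin21.3° − cos21.3°·tan19.2°)]
  = 7.6 / [17.8·0.9317·(1.31·0.3633 − 0.9317·0.3482)]
  = 7.6 / 2.5110 = 3.027 m

z = 3.03 m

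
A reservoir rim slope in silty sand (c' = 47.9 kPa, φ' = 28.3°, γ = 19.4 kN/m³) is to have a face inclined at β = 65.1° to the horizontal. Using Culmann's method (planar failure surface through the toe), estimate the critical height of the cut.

H_c = 39.58 m

Culmann's analysis gives the critical failure plane at α_cr = (β + φ')/2 = (65.1 + 28.3)/2 = 46.7°, and the critical height
H_c = (4c'/γ) · sinβ cosφ' / [1 − cos(β − φ')]
    = (4·47.9/19.4) · sin65.1°·cos28.3° / [1 − cos(36.8°)]
    = 9.876 · 0.9070·0.8805 / [1 − 0.8007]
    = 9.876 · 0.7986 / 0.1993
    = 39.58 m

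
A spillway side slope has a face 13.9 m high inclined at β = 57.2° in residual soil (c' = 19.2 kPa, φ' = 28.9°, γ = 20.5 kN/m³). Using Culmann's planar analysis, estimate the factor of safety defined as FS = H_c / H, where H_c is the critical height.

H_c = (4c'/γ) · sinβ cosφ' / [1 − cos(β − φ')]
    = (4·19.2/20.5) · sin57.2°·cos28.9° / [1 − cos28.3°]
    = 3.746 · 0.7359 / 0.1195 = 23.07 m
FS = H_c / H = 23.07 / 13.9 = 1.659

FS = 1.66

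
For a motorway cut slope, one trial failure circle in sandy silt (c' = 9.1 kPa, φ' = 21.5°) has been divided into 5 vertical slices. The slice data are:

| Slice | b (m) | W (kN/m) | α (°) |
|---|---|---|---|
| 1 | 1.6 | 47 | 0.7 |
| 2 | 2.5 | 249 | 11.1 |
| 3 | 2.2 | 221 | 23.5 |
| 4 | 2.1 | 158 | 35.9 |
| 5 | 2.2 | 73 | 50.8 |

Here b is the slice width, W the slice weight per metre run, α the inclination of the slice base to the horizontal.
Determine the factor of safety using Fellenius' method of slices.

Ordinary method of slices: FS = Σ[c'·Δl_i + (W_i cosα_i)·tanφ'] / Σ W_i sinα_i, with Δl_i = b_i / cosα_i.
Slice 1: Δl = 1.6/cos0.7° = 1.600 m; N'_1 = 47·cos0.7° = 47.0; c'Δl = 14.56; W sinα = 0.6
Slice 2: Δl = 2.5/cos11.1° = 2.548 m; N'_2 = 249·cos11.1° = 244.3; c'Δl = 23.18; W sinα = 47.9
Slice 3: Δl = 2.2/cos23.5° = 2.399 m; N'_3 = 221·cos23.5° = 202.7; c'Δl = 21.83; W sinα = 88.1
Slice 4: Δl = 2.1/cos35.9° = 2.592 m; N'_4 = 158·cos35.9° = 128.0; c'Δl = 23.59; W sinα = 92.6
Slice 5: Δl = 2.2/cos50.8° = 3.481 m; N'_5 = 73·cos50.8° = 46.1; c'Δl = 31.68; W sinα = 56.6
Σc'Δl = 114.8 kN/m; ΣN' = 668.1 kN/m; ΣW sinα = 285.9 kN/m
Resisting = 114.8 + 668.1·tan21.5° = 114.8 + 263.2 = 378.0 kN/m
FS = 378.0 / 285.9 = 1.322

FS = 1.32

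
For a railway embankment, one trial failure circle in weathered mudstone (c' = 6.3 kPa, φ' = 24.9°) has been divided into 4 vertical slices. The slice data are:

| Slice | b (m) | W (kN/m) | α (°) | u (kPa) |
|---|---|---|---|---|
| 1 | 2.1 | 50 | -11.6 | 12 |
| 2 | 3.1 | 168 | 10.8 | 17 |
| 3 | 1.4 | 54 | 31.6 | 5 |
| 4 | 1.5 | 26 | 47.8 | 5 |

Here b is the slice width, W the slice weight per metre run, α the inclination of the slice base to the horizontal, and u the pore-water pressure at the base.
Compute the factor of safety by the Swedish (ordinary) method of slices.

Ordinary method of slices: FS = Σ[c'·Δl_i + (W_i cosα_i − u_i·Δl_i)·tanφ'] / Σ W_i sinα_i, with Δl_i = b_i / cosα_i.
Slice 1: Δl = 2.1/cos(-11.6°) = 2.144 m; N'_1 = 50·cos(-11.6°) − 12·2.144 = 23.3; c'Δl = 13.51; W sinα = -10.1
Slice 2: Δl = 3.1/cos10.8° = 3.156 m; N'_2 = 168·cos10.8° − 17·3.156 = 111.4; c'Δl = 19.88; W sinα = 31.5
Slice 3: Δl = 1.4/cos31.6° = 1.644 m; N'_3 = 54·cos31.6° − 5·1.644 = 37.8; c'Δl = 10.36; W sinα = 28.3
Slice 4: Δl = 1.5/cos47.8° = 2.233 m; N'_4 = 26·cos47.8° − 5·2.233 = 6.3; c'Δl = 14.07; W sinα = 19.3
Σc'Δl = 57.8 kN/m; ΣN' = 178.7 kN/m; ΣW sinα = 69.0 kN/m
Resisting = 57.8 + 178.7·tan24.9° = 57.8 + 83.0 = 140.8 kN/m
FS = 140.8 / 69.0 = 2.041

FS = 2.04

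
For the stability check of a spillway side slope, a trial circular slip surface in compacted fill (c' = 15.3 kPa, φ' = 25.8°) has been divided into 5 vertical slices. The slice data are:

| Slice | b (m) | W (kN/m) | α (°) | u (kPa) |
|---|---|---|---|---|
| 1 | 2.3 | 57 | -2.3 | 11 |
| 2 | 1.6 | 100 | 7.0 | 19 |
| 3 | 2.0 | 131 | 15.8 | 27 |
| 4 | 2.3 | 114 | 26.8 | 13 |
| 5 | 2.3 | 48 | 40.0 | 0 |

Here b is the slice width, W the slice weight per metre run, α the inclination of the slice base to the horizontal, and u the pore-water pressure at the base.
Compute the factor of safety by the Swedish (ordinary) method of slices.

Ordinary method of slices: FS = Σ[c'·Δl_i + (W_i cosα_i − u_i·Δl_i)·tanφ'] / Σ W_i sinα_i, with Δl_i = b_i / cosα_i.
Slice 1: Δl = 2.3/cos(-2.3°) = 2.302 m; N'_1 = 57·cos(-2.3°) − 11·2.302 = 31.6; c'Δl = 35.22; W sinα = -2.3
Slice 2: Δl = 1.6/cos7.0° = 1.612 m; N'_2 = 100·cos7.0° − 19·1.612 = 68.6; c'Δl = 24.66; W sinα = 12.2
Slice 3: Δl = 2.0/cos15.8° = 2.079 m; N'_3 = 131·cos15.8° − 27·2.079 = 69.9; c'Δl = 31.80; W sinα = 35.7
Slice 4: Δl = 2.3/cos26.8° = 2.577 m; N'_4 = 114·cos26.8° − 13·2.577 = 68.3; c'Δl = 39.42; W sinα = 51.4
Slice 5: Δl = 2.3/cos40.0° = 3.002 m; N'_5 = 48·cos40.0° − 0·3.002 = 36.8; c'Δl = 45.94; W sinα = 30.9
Σc'Δl = 177.0 kN/m; ΣN' = 275.2 kN/m; ΣW sinα = 127.8 kN/m
Resisting = 177.0 + 275.2·tan25.8° = 177.0 + 133.0 = 310.1 kN/m
FS = 310.1 / 127.8 = 2.426

FS = 2.43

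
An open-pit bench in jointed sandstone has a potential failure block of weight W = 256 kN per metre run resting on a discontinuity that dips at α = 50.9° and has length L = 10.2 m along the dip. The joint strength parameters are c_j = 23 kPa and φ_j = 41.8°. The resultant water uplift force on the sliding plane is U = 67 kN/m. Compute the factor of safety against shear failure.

Resolving the block weight along and normal to the plane and applying the Mohr–Coulomb strength on the joint:
N' = W cosα − U = 256·cos50.9° − 67 = 94.5 kN/m
Driving force T = W sinα = 256·sin50.9° = 198.7 kN/m
Resisting force R = c_j·L + N'·tanφ_j = 23·10.2 + 94.5·tan41.8° = 234.6 + 84.5 = 319.1 kN/m
FS = R / T = 319.1 / 198.7 = 1.606

FS = 1.61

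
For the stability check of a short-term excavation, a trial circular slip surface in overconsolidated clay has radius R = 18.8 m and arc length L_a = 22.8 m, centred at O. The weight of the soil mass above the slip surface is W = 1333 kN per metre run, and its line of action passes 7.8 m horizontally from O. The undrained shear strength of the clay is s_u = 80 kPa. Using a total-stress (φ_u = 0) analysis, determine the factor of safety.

FS = 3.30

Taking moments about the centre O, the resisting moment is provided by the undrained shear strength acting along the arc:
M_R = s_u·L_a·R = 80·22.80·18.8 = 34291.2 kN·m/m
M_D = W·d = 1333·7.8 = 10397.4 kN·m/m
FS = M_R / M_D = 34291.2 / 10397.4 = 3.298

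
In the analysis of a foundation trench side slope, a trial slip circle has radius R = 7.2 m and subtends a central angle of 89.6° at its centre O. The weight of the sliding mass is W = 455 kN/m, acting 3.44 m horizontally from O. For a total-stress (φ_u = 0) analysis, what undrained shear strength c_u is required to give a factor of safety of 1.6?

FS = c_u·L_a·R / (W·d), so c_u = FS·W·d / (L_a·R).
Arc length L_a = R·θ = 7.2·(89.6°·π/180) = 7.2·1.5638 = 11.26 m
c_u = 1.6·455·3.44 / (11.26·7.2) = 2504.3 / 81.07 = 30.89 kPa

c_u = 30.9 kPa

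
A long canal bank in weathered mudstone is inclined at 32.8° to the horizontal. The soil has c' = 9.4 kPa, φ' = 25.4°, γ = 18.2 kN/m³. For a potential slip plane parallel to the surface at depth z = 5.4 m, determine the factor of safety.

For an infinite slope with a slip plane parallel to the surface (no pore pressure): FS = [c' + γz cos²β tanφ'] / [γz sinβ cosβ].
γz = 18.2·5.4 = 98.28 kN/m²
Numerator = 9.4 + 98.28·cos²32.8°·tan25.4° = 9.4 + 98.28·0.7066·0.4748 = 42.373 kPa
Denominator = 98.28·sin32.8°·cos32.8° = 98.28·0.5417·0.8406 = 44.751 kPa
FS = 42.373 / 44.751 = 0.947

FS = 0.95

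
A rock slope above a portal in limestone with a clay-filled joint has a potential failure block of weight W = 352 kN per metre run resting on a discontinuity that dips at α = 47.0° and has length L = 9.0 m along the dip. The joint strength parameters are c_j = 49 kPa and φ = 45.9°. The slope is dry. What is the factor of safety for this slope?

Resolving the block weight along and normal to the plane and applying the Mohr–Coulomb strength on the joint:
N' = W cosα = 352·cos47.0° = 240.1 kN/m
Driving force T = W sinα = 352·sin47.0° = 257.4 kN/m
Resisting force R = c_j·L + N'·tanφ = 49·9.0 + 240.1·tan45.9° = 441.0 + 247.7 = 688.7 kN/m
FS = R / T = 688.7 / 257.4 = 2.675

FS = 2.68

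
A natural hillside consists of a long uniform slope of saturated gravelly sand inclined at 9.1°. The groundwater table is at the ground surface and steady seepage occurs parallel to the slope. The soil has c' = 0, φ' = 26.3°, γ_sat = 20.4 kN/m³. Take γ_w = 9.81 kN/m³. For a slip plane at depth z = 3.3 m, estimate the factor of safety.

FS = 1.60

With seepage parallel to the slope and the water table at the surface, the effective normal stress on the slip plane uses the buoyant unit weight γ' = γ_sat − γ_w while the driving shear stress uses γ_sat:
FS = [c' + γ' z cos²β tanφ'] / [γ_sat z sinβ cosβ]
(For c' = 0 this reduces to FS = (γ'/γ_sat)·tanφ'/tanβ.)
γ' = 20.4 − 9.81 = 10.59 kN/m³
Numerator = 0.0 + 10.59·3.3·cos²9.1°·tan26.3° = 0.0 + 10.59·3.3·0.9750·0.4942 = 16.840 kPa
Denominator = 20.4·3.3·sin9.1°·cos9.1° = 20.4·3.3·0.1582·0.9874 = 10.513 kPa
FS = 16.840 / 10.513 = 1.602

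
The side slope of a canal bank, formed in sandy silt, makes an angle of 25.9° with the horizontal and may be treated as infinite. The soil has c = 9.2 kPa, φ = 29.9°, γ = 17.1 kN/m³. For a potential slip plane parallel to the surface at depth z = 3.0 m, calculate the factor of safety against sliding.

FS = 1.64

For an infinite slope with a slip plane parallel to the surface (no pore pressure): FS = [c + γz cos²β tanφ] / [γz sinβ cosβ].
γz = 17.1·3.0 = 51.30 kN/m²
Numerator = 9.2 + 51.30·cos²25.9°·tan29.9° = 9.2 + 51.30·0.8092·0.5750 = 33.071 kPa
Denominator = 51.30·sin25.9°·cos25.9° = 51.30·0.4368·0.8996 = 20.157 kPa
FS = 33.071 / 20.157 = 1.641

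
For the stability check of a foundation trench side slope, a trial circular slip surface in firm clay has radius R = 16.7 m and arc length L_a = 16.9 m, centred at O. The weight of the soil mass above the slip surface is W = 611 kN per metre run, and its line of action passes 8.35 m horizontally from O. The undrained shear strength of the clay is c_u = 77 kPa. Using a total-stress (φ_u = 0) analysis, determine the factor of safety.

FS = 4.26

Taking moments about the centre O, the resisting moment is provided by the undrained shear strength acting along the arc:
M_R = c_u·L_a·R = 77·16.90·16.7 = 21731.7 kN·m/m
M_D = W·d = 611·8.35 = 5101.8 kN·m/m
FS = M_R / M_D = 21731.7 / 5101.8 = 4.260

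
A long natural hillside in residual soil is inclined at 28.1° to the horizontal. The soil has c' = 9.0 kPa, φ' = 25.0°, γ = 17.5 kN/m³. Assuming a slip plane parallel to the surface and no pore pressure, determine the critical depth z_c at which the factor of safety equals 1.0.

Setting FS = 1.00 in FS = [c' + γz cos²β tanφ'] / [γz sinβ cosβ] and solving for z:
z = c' / [γ cosβ (FS·sinβ − cosβ·tanφ')]
  = 9.0 / [17.5·cos28.1°·(1.00·sin28.1° − cos28.1°·tan25.0°)]
  = 9.0 / [17.5·0.8821·(1.00·0.4710 − 0.8821·0.4663)]
  = 9.0 / 0.9211 = 9.771 m

z_c = 9.77 m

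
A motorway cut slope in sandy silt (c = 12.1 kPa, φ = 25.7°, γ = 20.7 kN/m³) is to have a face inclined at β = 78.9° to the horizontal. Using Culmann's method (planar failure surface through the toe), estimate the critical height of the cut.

H_c = 5.16 m

Culmann's analysis gives the critical failure plane at α_cr = (β + φ)/2 = (78.9 + 25.7)/2 = 52.3°, and the critical height
H_c = (4c/γ) · sinβ cosφ / [1 − cos(β − φ)]
    = (4·12.1/20.7) · sin78.9°·cos25.7° / [1 − cos(53.2°)]
    = 2.338 · 0.9813·0.9011 / [1 − 0.5990]
    = 2.338 · 0.8842 / 0.4010
    = 5.16 m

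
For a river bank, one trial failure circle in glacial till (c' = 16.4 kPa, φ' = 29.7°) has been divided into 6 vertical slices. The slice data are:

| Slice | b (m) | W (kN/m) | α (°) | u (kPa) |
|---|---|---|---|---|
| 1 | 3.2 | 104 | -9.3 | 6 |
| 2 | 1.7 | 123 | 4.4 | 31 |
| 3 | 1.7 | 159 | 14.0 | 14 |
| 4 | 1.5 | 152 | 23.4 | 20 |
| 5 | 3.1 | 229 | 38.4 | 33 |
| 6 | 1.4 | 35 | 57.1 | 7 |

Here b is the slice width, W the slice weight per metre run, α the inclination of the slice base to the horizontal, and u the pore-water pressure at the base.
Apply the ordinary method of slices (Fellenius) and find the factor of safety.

Ordinary method of slices: FS = Σ[c'·Δl_i + (W_i cosα_i − u_i·Δl_i)·tanφ'] / Σ W_i sinα_i, with Δl_i = b_i / cosα_i.
Slice 1: Δl = 3.2/cos(-9.3°) = 3.243 m; N'_1 = 104·cos(-9.3°) − 6·3.243 = 83.2; c'Δl = 53.18; W sinα = -16.8
Slice 2: Δl = 1.7/cos4.4° = 1.705 m; N'_2 = 123·cos4.4° − 31·1.705 = 69.8; c'Δl = 27.96; W sinα = 9.4
Slice 3: Δl = 1.7/cos14.0° = 1.752 m; N'_3 = 159·cos14.0° − 14·1.752 = 129.7; c'Δl = 28.73; W sinα = 38.5
Slice 4: Δl = 1.5/cos23.4° = 1.634 m; N'_4 = 152·cos23.4° − 20·1.634 = 106.8; c'Δl = 26.80; W sinα = 60.4
Slice 5: Δl = 3.1/cos38.4° = 3.956 m; N'_5 = 229·cos38.4° − 33·3.956 = 48.9; c'Δl = 64.87; W sinα = 142.2
Slice 6: Δl = 1.4/cos57.1° = 2.577 m; N'_6 = 35·cos57.1° − 7·2.577 = 1.0; c'Δl = 42.27; W sinα = 29.4
Σc'Δl = 243.8 kN/m; ΣN' = 439.4 kN/m; ΣW sinα = 263.1 kN/m
Resisting = 243.8 + 439.4·tan29.7° = 243.8 + 250.6 = 494.5 kN/m
FS = 494.5 / 263.1 = 1.879

FS = 1.88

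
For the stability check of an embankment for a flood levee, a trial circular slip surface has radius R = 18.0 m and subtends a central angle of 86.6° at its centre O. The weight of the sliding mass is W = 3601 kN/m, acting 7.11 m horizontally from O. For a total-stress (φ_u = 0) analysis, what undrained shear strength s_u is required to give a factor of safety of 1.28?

FS = s_u·L_a·R / (W·d), so s_u = FS·W·d / (L_a·R).
Arc length L_a = R·θ = 18.0·(86.6°·π/180) = 18.0·1.5115 = 27.21 m
s_u = 1.28·3601·7.11 / (27.21·18.0) = 32772.0 / 489.71 = 66.92 kPa

s_u = 66.9 kPa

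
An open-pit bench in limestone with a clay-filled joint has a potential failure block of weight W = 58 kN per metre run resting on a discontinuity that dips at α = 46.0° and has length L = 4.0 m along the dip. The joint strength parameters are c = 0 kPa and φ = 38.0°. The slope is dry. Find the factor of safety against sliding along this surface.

FS = 0.75

Resolving the block weight along and normal to the plane and applying the Mohr–Coulomb strength on the joint:
N' = W cosα = 58·cos46.0° = 40.3 kN/m
Driving force T = W sinα = 58·sin46.0° = 41.7 kN/m
Resisting force R = c·L + N'·tanφ = 0·4.0 + 40.3·tan38.0° = 0.0 + 31.5 = 31.5 kN/m
FS = R / T = 31.5 / 41.7 = 0.754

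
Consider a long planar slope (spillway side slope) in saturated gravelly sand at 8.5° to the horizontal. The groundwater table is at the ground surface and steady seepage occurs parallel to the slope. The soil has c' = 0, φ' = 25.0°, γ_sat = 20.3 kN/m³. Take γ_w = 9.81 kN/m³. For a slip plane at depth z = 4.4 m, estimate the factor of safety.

FS = 1.61

With seepage parallel to the slope and the water table at the surface, the effective normal stress on the slip plane uses the buoyant unit weight γ' = γ_sat − γ_w while the driving shear stress uses γ_sat:
FS = [c' + γ' z cos²β tanφ'] / [γ_sat z sinβ cosβ]
(For c' = 0 this reduces to FS = (γ'/γ_sat)·tanφ'/tanβ.)
γ' = 20.3 − 9.81 = 10.49 kN/m³
Numerator = 0.0 + 10.49·4.4·cos²8.5°·tan25.0° = 0.0 + 10.49·4.4·0.9782·0.4663 = 21.053 kPa
Denominator = 20.3·4.4·sin8.5°·cos8.5° = 20.3·4.4·0.1478·0.9890 = 13.057 kPa
FS = 21.053 / 13.057 = 1.612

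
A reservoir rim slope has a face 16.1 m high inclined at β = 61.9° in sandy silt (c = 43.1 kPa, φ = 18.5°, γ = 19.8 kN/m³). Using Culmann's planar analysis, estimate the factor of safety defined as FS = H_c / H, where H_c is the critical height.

FS = 1.65

H_c = (4c/γ) · sinβ cosφ / [1 − cos(β − φ)]
    = (4·43.1/19.8) · sin61.9°·cos18.5° / [1 − cos43.4°]
    = 8.707 · 0.8365 / 0.2734 = 26.64 m
FS = H_c / H = 26.64 / 16.1 = 1.655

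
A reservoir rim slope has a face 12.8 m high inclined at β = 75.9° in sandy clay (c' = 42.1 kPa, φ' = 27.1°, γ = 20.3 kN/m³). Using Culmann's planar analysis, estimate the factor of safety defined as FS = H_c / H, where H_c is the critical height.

H_c = (4c'/γ) · sinβ cosφ' / [1 − cos(β − φ')]
    = (4·42.1/20.3) · sin75.9°·cos27.1° / [1 − cos48.8°]
    = 8.296 · 0.8634 / 0.3413 = 20.98 m
FS = H_c / H = 20.98 / 12.8 = 1.639

FS = 1.64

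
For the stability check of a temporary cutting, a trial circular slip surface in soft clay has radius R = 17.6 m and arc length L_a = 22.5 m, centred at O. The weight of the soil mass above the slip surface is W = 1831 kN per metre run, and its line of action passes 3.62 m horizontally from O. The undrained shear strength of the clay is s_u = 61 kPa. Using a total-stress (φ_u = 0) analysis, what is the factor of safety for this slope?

FS = 3.64

Taking moments about the centre O, the resisting moment is provided by the undrained shear strength acting along the arc:
M_R = s_u·L_a·R = 61·22.50·17.6 = 24156.0 kN·m/m
M_D = W·d = 1831·3.62 = 6628.2 kN·m/m
FS = M_R / M_D = 24156.0 / 6628.2 = 3.644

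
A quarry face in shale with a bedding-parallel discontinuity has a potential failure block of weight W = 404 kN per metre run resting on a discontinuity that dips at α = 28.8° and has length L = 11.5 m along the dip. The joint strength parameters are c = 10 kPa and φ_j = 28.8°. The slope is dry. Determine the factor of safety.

Resolving the block weight along and normal to the plane and applying the Mohr–Coulomb strength on the joint:
N' = W cosα = 404·cos28.8° = 354.0 kN/m
Driving force T = W sinα = 404·sin28.8° = 194.6 kN/m
Resisting force R = c·L + N'·tanφ_j = 10·11.5 + 354.0·tan28.8° = 115.0 + 194.6 = 309.6 kN/m
FS = R / T = 309.6 / 194.6 = 1.591

FS = 1.59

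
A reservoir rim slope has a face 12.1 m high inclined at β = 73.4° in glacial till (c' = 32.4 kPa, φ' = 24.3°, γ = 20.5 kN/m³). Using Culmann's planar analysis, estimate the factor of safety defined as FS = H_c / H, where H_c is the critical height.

FS = 1.32

H_c = (4c'/γ) · sinβ cosφ' / [1 − cos(β − φ')]
    = (4·32.4/20.5) · sin73.4°·cos24.3° / [1 − cos49.1°]
    = 6.322 · 0.8734 / 0.3453 = 15.99 m
FS = H_c / H = 15.99 / 12.1 = 1.322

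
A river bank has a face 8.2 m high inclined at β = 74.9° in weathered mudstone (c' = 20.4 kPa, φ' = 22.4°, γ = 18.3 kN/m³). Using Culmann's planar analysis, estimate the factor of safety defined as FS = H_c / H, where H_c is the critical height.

H_c = (4c'/γ) · sinβ cosφ' / [1 − cos(β − φ')]
    = (4·20.4/18.3) · sin74.9°·cos22.4° / [1 − cos52.5°]
    = 4.459 · 0.8926 / 0.3912 = 10.17 m
FS = H_c / H = 10.17 / 8.2 = 1.241

FS = 1.24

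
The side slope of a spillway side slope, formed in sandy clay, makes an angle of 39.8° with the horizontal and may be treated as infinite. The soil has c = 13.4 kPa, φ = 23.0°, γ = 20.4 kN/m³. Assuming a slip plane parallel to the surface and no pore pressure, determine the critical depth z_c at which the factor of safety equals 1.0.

Setting FS = 1.00 in FS = [c + γz cos²β tanφ] / [γz sinβ cosβ] and solving for z:
z = c / [γ cosβ (FS·sinβ − cosβ·tanφ)]
  = 13.4 / [20.4·cos39.8°·(1.00·sin39.8° − cos39.8°·tan23.0°)]
  = 13.4 / [20.4·0.7683·(1.00·0.6401 − 0.7683·0.4245)]
  = 13.4 / 4.9212 = 2.723 m

z_c = 2.72 m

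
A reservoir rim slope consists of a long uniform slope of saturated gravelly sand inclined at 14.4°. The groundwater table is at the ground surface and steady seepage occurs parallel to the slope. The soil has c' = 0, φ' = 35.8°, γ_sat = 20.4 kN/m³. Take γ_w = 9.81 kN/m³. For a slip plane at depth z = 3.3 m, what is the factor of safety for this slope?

With seepage parallel to the slope and the water table at the surface, the effective normal stress on the slip plane uses the buoyant unit weight γ' = γ_sat − γ_w while the driving shear stress uses γ_sat:
FS = [c' + γ' z cos²β tanφ'] / [γ_sat z sinβ cosβ]
(For c' = 0 this reduces to FS = (γ'/γ_sat)·tanφ'/tanβ.)
γ' = 20.4 − 9.81 = 10.59 kN/m³
Numerator = 0.0 + 10.59·3.3·cos²14.4°·tan35.8° = 0.0 + 10.59·3.3·0.9382·0.7212 = 23.646 kPa
Denominator = 20.4·3.3·sin14.4°·cos14.4° = 20.4·3.3·0.2487·0.9686 = 16.216 kPa
FS = 23.646 / 16.216 = 1.458

FS = 1.46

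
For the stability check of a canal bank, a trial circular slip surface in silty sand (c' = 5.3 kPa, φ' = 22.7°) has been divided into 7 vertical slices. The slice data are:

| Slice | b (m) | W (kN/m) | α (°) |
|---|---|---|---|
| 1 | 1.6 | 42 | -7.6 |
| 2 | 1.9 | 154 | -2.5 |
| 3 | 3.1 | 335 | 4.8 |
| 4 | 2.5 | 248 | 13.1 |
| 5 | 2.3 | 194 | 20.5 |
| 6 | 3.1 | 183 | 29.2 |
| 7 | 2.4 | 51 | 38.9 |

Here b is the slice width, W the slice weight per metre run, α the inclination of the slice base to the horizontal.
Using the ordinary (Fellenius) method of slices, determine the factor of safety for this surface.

FS = 2.22

Ordinary method of slices: FS = Σ[c'·Δl_i + (W_i cosα_i)·tanφ'] / Σ W_i sinα_i, with Δl_i = b_i / cosα_i.
Slice 1: Δl = 1.6/cos(-7.6°) = 1.614 m; N'_1 = 42·cos(-7.6°) = 41.6; c'Δl = 8.56; W sinα = -5.6
Slice 2: Δl = 1.9/cos(-2.5°) = 1.902 m; N'_2 = 154·cos(-2.5°) = 153.9; c'Δl = 10.08; W sinα = -6.7
Slice 3: Δl = 3.1/cos4.8° = 3.111 m; N'_3 = 335·cos4.8° = 333.8; c'Δl = 16.49; W sinα = 28.0
Slice 4: Δl = 2.5/cos13.1° = 2.567 m; N'_4 = 248·cos13.1° = 241.5; c'Δl = 13.60; W sinα = 56.2
Slice 5: Δl = 2.3/cos20.5° = 2.456 m; N'_5 = 194·cos20.5° = 181.7; c'Δl = 13.01; W sinα = 67.9
Slice 6: Δl = 3.1/cos29.2° = 3.551 m; N'_6 = 183·cos29.2° = 159.7; c'Δl = 18.82; W sinα = 89.3
Slice 7: Δl = 2.4/cos38.9° = 3.084 m; N'_7 = 51·cos38.9° = 39.7; c'Δl = 16.34; W sinα = 32.0
Σc'Δl = 96.9 kN/m; ΣN' = 1152.0 kN/m; ΣW sinα = 261.2 kN/m
Resisting = 96.9 + 1152.0·tan22.7° = 96.9 + 481.9 = 578.8 kN/m
FS = 578.8 / 261.2 = 2.216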